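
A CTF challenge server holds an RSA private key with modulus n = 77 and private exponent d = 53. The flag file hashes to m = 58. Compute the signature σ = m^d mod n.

60

m^2 ≡ 58^2 = 3364 ≡ 53
m^4 ≡ 53^2 = 2809 ≡ 37
m^8 ≡ 37^2 = 1369 ≡ 60
m^16 ≡ 60^2 = 3600 ≡ 58
m^32 ≡ 58^2 = 3364 ≡ 53
53 = 32 + 16 + 4 + 1, so m^53 ≡ 53·58·37·58 ≡ 60 (mod 77)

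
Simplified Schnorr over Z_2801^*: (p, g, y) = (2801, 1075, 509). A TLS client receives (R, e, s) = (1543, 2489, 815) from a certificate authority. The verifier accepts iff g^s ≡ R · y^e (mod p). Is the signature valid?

valid

g^s mod p:
Squares mod 2801: 1075^1≡1075, 1075^2≡1613, 1075^4≡2441, 1075^8≡754, 1075^16≡2714, 1075^32≡1967, 1075^64≡908, 1075^128≡970, 1075^256≡2565, 1075^512≡2477
815 = 512 + 256 + 32 + 8 + 4 + 2 + 1, so 1075^815 ≡ 2477·2565·1967·754·2441·1613·1075 ≡ 289 (mod 2801)
R · y^e mod p:
Squares mod 2801: 509^1≡509, 509^2≡1389, 509^4≡2233, 509^8≡509, 509^16≡1389, 509^32≡2233, 509^64≡509, 509^128≡1389, 509^256≡2233, 509^512≡509, 509^1024≡1389, 509^2048≡2233
2489 = 2048 + 256 + 128 + 32 + 16 + 8 + 1, so 509^2489 ≡ 2233·2233·1389·2233·1389·509·509 ≡ 2233 (mod 2801)
1543·2233 = 3445519 ≡ 289 (mod 2801)
289 ≡ 289 (mod 2801); signature holds.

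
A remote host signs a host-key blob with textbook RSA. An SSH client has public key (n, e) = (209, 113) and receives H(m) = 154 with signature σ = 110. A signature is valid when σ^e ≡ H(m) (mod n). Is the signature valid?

σ^113 mod 209 = 154
σ^113 mod 209 = 154 matches H(m).

valid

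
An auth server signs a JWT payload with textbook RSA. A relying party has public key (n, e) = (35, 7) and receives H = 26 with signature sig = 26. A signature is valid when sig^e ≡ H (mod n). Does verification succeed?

passes

sig^2 ≡ 26^2 = 676 ≡ 11
sig^4 ≡ 11^2 = 121 ≡ 16
7 = 4 + 2 + 1, so sig^7 ≡ 16·11·26 ≡ 26 (mod 35)
26 = H, so the signature checks out.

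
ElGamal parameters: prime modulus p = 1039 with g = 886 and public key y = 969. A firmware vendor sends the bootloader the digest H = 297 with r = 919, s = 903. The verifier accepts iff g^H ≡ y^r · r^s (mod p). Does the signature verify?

Left side g^H mod p:
Squares mod 1039: 886^1≡886, 886^2≡551, 886^4≡213, 886^8≡692, 886^16≡924, 886^32≡757, 886^64≡560, 886^128≡861, 886^256≡514
297 = 256 + 32 + 8 + 1, so 886^297 ≡ 514·757·692·886 ≡ 274 (mod 1039)
Right side y^r · r^s mod p:
Squares mod 1039: 969^1≡969, 969^2≡744, 969^4≡788, 969^8≡661, 969^16≡541, 969^32≡722, 969^64≡745, 969^128≡199, 969^256≡119, 969^512≡654
919 = 512 + 256 + 128 + 16 + 4 + 2 + 1, so 969^919 ≡ 654·119·199·541·788·744·969 ≡ 488 (mod 1039)
Squares mod 1039: 919^1≡919, 919^2≡893, 919^4≡536, 919^8≡532, 919^16≡416, 919^32≡582, 919^64≡10, 919^128≡100, 919^256≡649, 919^512≡406
903 = 512 + 256 + 128 + 4 + 2 + 1, so 919^903 ≡ 406·649·100·536·893·919 ≡ 482 (mod 1039)
488·482 = 235216 ≡ 402 (mod 1039)
274 ≠ 402, so verification fails.

does not verify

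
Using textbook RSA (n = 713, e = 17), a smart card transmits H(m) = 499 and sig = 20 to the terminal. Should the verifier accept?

sig^2 ≡ 20^2 = 400
sig^4 ≡ 400^2 = 160000 ≡ 288
sig^8 ≡ 288^2 = 82944 ≡ 236
sig^16 ≡ 236^2 = 55696 ≡ 82
17 = 16 + 1, so sig^17 ≡ 82·20 ≡ 214 (mod 713)
The recovered value 214 does not match the digest 499.

reject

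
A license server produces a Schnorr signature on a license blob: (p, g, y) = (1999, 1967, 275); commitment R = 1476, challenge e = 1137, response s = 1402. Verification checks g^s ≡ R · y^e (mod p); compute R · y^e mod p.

275^2 = 75625 ≡ 1662
275^4 ≡ 1662^2 = 2762244 ≡ 1625
275^8 ≡ 1625^2 = 2640625 ≡ 1945
275^16 ≡ 1945^2 = 3783025 ≡ 917
275^32 ≡ 917^2 = 840889 ≡ 1309
275^64 ≡ 1309^2 = 1713481 ≡ 338
275^128 ≡ 338^2 = 114244 ≡ 301
275^256 ≡ 301^2 = 90601 ≡ 646
275^512 ≡ 646^2 = 417316 ≡ 1524
275^1024 ≡ 1524^2 = 2322576 ≡ 1737
1137 = 1024 + 64 + 32 + 16 + 1, so 275^1137 ≡ 1737·338·1309·917·275 ≡ 338 (mod 1999)
R · y^e ≡ 1476·338 = 498888 ≡ 1137 (mod 1999)

1137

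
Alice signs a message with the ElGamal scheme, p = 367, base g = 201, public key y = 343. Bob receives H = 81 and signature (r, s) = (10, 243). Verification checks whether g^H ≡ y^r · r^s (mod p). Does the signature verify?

Left side g^H mod p:
Squares mod 367: 201^1≡201, 201^2≡31, 201^4≡227, 201^8≡149, 201^16≡181, 201^32≡98, 201^64≡62
81 = 64 + 16 + 1, so 201^81 ≡ 62·181·201 ≡ 40 (mod 367)
Right side y^r · r^s mod p:
Squares mod 367: 343^1≡343, 343^2≡209, 343^4≡8, 343^8≡64
10 = 8 + 2, so 343^10 ≡ 64·209 ≡ 164 (mod 367)
Squares mod 367: 10^1≡10, 10^2≡100, 10^4≡91, 10^8≡207, 10^16≡277, 10^32≡26, 10^64≡309, 10^128≡61
243 = 128 + 64 + 32 + 16 + 2 + 1, so 10^243 ≡ 61·309·26·277·100·10 ≡ 45 (mod 367)
164·45 = 7380 ≡ 40 (mod 367)
40 ≡ 40 (mod 367), so the signature is genuine.

verifies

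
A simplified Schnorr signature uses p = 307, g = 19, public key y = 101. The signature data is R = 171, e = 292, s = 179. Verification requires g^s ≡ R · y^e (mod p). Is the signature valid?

valid

g^s mod p:
Squares mod 307: 19^1≡19, 19^2≡54, 19^4≡153, 19^8≡77, 19^16≡96, 19^32≡6, 19^64≡36, 19^128≡68
179 = 128 + 32 + 16 + 2 + 1, so 19^179 ≡ 68·6·96·54·19 ≡ 68 (mod 307)
R · y^e mod p:
Squares mod 307: 101^1≡101, 101^2≡70, 101^4≡295, 101^8≡144, 101^16≡167, 101^32≡259, 101^64≡155, 101^128≡79, 101^256≡101
292 = 256 + 32 + 4, so 101^292 ≡ 101·259·295 ≡ 153 (mod 307)
171·153 = 26163 ≡ 68 (mod 307)
68 ≡ 68 (mod 307); signature holds.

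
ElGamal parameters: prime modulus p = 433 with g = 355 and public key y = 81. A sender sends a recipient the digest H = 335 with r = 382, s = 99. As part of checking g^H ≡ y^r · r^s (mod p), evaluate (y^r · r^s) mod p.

48

81^382 mod 433 = 26
382^99 mod 433 = 235
y^r · r^s ≡ 26·235 = 6110 ≡ 48 (mod 433)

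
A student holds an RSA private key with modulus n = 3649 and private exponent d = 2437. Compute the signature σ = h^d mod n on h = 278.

73

Squares mod 3649: h^1≡278, h^2≡655, h^4≡2092, h^8≡1313, h^16≡1641, h^32≡3568, h^64≡2912, h^128≡3117, h^256≡2051, h^512≡2953, h^1024≡2748, h^2048≡1723
2437 = 2048 + 256 + 128 + 4 + 1, so h^2437 ≡ 1723·2051·3117·2092·278 ≡ 73 (mod 3649)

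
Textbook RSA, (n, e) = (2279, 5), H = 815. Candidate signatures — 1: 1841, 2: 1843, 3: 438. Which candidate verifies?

1

Candidate 1: Squares mod 2279: 1841^1≡1841, 1841^2≡408, 1841^4≡97; 5 = 4 + 1, so 1841^5 ≡ 97·1841 ≡ 815 (mod 2279)
  → matches H = 815
Candidate 2: Squares mod 2279: 1843^1≡1843, 1843^2≡939, 1843^4≡2027; 5 = 4 + 1, so 1843^5 ≡ 2027·1843 ≡ 480 (mod 2279)
Candidate 3: Squares mod 2279: 438^1≡438, 438^2≡408, 438^4≡97; 5 = 4 + 1, so 438^5 ≡ 97·438 ≡ 1464 (mod 2279)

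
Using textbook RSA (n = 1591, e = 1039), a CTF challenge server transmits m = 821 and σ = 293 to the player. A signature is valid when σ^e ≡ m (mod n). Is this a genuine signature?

genuine

σ^2 ≡ 293^2 = 85849 ≡ 1526
σ^4 ≡ 1526^2 = 2328676 ≡ 1043
σ^8 ≡ 1043^2 = 1087849 ≡ 1196
σ^16 ≡ 1196^2 = 1430416 ≡ 107
σ^32 ≡ 107^2 = 11449 ≡ 312
σ^64 ≡ 312^2 = 97344 ≡ 293
σ^128 ≡ 293^2 = 85849 ≡ 1526
σ^256 ≡ 1526^2 = 2328676 ≡ 1043
σ^512 ≡ 1043^2 = 1087849 ≡ 1196
σ^1024 ≡ 1196^2 = 1430416 ≡ 107
1039 = 1024 + 8 + 4 + 2 + 1, so σ^1039 ≡ 107·1196·1043·1526·293 ≡ 821 (mod 1591)
σ^1039 mod 1591 = 821 matches m.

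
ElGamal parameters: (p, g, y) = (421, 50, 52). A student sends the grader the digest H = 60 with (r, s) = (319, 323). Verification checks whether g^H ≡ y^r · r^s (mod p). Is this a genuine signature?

forged

Left side g^H mod p:
Squares mod 421: 50^1≡50, 50^2≡395, 50^4≡255, 50^8≡191, 50^16≡275, 50^32≡266
60 = 32 + 16 + 8 + 4, so 50^60 ≡ 266·275·191·255 ≡ 152 (mod 421)
Right side y^r · r^s mod p:
Squares mod 421: 52^1≡52, 52^2≡178, 52^4≡109, 52^8≡93, 52^16≡229, 52^32≡237, 52^64≡176, 52^128≡243, 52^256≡109
319 = 256 + 32 + 16 + 8 + 4 + 2 + 1, so 52^319 ≡ 109·237·229·93·109·178·52 ≡ 207 (mod 421)
Squares mod 421: 319^1≡319, 319^2≡300, 319^4≡327, 319^8≡416, 319^16≡25, 319^32≡204, 319^64≡358, 319^128≡180, 319^256≡404
323 = 256 + 64 + 2 + 1, so 319^323 ≡ 404·358·300·319 ≡ 145 (mod 421)
207·145 = 30015 ≡ 124 (mod 421)
152 ≠ 124, so verification fails.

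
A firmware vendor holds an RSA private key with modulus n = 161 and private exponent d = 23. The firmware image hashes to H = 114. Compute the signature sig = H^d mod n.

Squares mod 161: H^1≡114, H^2≡116, H^4≡93, H^8≡116, H^16≡93
23 = 16 + 4 + 2 + 1, so H^23 ≡ 93·93·116·114 ≡ 137 (mod 161)

137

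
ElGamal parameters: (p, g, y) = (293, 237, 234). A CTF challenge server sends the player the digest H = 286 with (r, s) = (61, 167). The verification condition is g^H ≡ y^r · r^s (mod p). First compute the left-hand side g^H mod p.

237^2 = 56169 ≡ 206
237^4 ≡ 206^2 = 42436 ≡ 244
237^8 ≡ 244^2 = 59536 ≡ 57
237^16 ≡ 57^2 = 3249 ≡ 26
237^32 ≡ 26^2 = 676 ≡ 90
237^64 ≡ 90^2 = 8100 ≡ 189
237^128 ≡ 189^2 = 35721 ≡ 268
237^256 ≡ 268^2 = 71824 ≡ 39
286 = 256 + 16 + 8 + 4 + 2, so 237^286 ≡ 39·26·57·244·206 ≡ 91 (mod 293)

91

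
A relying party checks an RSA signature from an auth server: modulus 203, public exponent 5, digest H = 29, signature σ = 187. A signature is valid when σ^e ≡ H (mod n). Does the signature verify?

σ^2 ≡ 187^2 = 34969 ≡ 53
σ^4 ≡ 53^2 = 2809 ≡ 170
5 = 4 + 1, so σ^5 ≡ 170·187 ≡ 122 (mod 203)
The recovered value 122 does not match the digest 29.

does not verify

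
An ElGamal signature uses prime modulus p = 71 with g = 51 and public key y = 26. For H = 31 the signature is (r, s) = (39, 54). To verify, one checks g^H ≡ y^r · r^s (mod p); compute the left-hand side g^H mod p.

51^31 mod 71 = 23

23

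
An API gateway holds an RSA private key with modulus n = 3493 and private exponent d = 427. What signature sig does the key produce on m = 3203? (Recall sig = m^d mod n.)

1663

m^427 mod 3493 = 1663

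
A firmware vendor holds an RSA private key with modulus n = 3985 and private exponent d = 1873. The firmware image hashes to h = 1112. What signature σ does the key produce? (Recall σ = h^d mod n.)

h^2 ≡ 1112^2 = 1236544 ≡ 1194
h^4 ≡ 1194^2 = 1425636 ≡ 2991
h^8 ≡ 2991^2 = 8946081 ≡ 3741
h^16 ≡ 3741^2 = 13995081 ≡ 3746
h^32 ≡ 3746^2 = 14032516 ≡ 1331
h^64 ≡ 1331^2 = 1771561 ≡ 2221
h^128 ≡ 2221^2 = 4932841 ≡ 3396
h^256 ≡ 3396^2 = 11532816 ≡ 226
h^512 ≡ 226^2 = 51076 ≡ 3256
h^1024 ≡ 3256^2 = 10601536 ≡ 1436
1873 = 1024 + 512 + 256 + 64 + 16 + 1, so h^1873 ≡ 1436·3256·226·2221·3746·1112 ≡ 3612 (mod 3985)

3612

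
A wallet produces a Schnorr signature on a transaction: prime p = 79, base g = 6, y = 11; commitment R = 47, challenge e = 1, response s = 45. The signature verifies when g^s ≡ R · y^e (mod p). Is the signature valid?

invalid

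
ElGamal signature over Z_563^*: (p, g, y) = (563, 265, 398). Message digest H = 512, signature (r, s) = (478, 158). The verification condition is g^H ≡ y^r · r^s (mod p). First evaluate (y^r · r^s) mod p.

548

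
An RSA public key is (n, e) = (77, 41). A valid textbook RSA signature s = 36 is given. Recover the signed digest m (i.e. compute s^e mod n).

36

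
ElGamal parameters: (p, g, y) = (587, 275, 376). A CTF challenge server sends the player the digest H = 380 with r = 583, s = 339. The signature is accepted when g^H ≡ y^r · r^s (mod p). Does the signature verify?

Left side g^H mod p:
275^2 = 75625 ≡ 489
275^4 ≡ 489^2 = 239121 ≡ 212
275^8 ≡ 212^2 = 44944 ≡ 332
275^16 ≡ 332^2 = 110224 ≡ 455
275^32 ≡ 455^2 = 207025 ≡ 401
275^64 ≡ 401^2 = 160801 ≡ 550
275^128 ≡ 550^2 = 302500 ≡ 195
275^256 ≡ 195^2 = 38025 ≡ 457
380 = 256 + 64 + 32 + 16 + 8 + 4, so 275^380 ≡ 457·550·401·455·332·212 ≡ 185 (mod 587)
Right side y^r · r^s mod p:
376^2 = 141376 ≡ 496
376^4 ≡ 496^2 = 246016 ≡ 63
376^8 ≡ 63^2 = 3969 ≡ 447
376^16 ≡ 447^2 = 199809 ≡ 229
376^32 ≡ 229^2 = 52441 ≡ 198
376^64 ≡ 198^2 = 39204 ≡ 462
376^128 ≡ 462^2 = 213444 ≡ 363
376^256 ≡ 363^2 = 131769 ≡ 281
376^512 ≡ 281^2 = 78961 ≡ 303
583 = 512 + 64 + 4 + 2 + 1, so 376^583 ≡ 303·462·63·496·376 ≡ 183 (mod 587)
583^2 = 339889 ≡ 16
583^4 ≡ 16^2 = 256
583^8 ≡ 256^2 = 65536 ≡ 379
583^16 ≡ 379^2 = 143641 ≡ 413
583^32 ≡ 413^2 = 170569 ≡ 339
583^64 ≡ 339^2 = 114921 ≡ 456
583^128 ≡ 456^2 = 207936 ≡ 138
583^256 ≡ 138^2 = 19044 ≡ 260
339 = 256 + 64 + 16 + 2 + 1, so 583^339 ≡ 260·456·413·16·583 ≡ 238 (mod 587)
183·238 = 43554 ≡ 116 (mod 587)
185 ≠ 116, so verification fails.

does not verify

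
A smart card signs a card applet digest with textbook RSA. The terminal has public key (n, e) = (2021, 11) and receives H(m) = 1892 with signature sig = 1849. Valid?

sig^11 mod 2021 = 1892
1892 = H(m), so the signature checks out.

yes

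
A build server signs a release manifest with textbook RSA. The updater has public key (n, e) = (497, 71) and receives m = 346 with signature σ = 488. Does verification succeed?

σ^2 ≡ 488^2 = 238144 ≡ 81
σ^4 ≡ 81^2 = 6561 ≡ 100
σ^8 ≡ 100^2 = 10000 ≡ 60
σ^16 ≡ 60^2 = 3600 ≡ 121
σ^32 ≡ 121^2 = 14641 ≡ 228
σ^64 ≡ 228^2 = 51984 ≡ 296
71 = 64 + 4 + 2 + 1, so σ^71 ≡ 296·100·81·488 ≡ 346 (mod 497)
σ^71 mod 497 = 346 matches m.

passes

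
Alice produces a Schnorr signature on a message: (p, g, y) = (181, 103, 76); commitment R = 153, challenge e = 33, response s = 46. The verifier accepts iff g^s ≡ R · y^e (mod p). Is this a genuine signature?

forged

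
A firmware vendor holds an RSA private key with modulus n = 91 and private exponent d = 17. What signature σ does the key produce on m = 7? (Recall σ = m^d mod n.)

m^2 ≡ 7^2 = 49
m^4 ≡ 49^2 = 2401 ≡ 35
m^8 ≡ 35^2 = 1225 ≡ 42
m^16 ≡ 42^2 = 1764 ≡ 35
17 = 16 + 1, so m^17 ≡ 35·7 ≡ 63 (mod 91)

63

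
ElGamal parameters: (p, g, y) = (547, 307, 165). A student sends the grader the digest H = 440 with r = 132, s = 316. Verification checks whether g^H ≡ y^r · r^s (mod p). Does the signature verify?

Left side g^H mod p:
307^2 = 94249 ≡ 165
307^4 ≡ 165^2 = 27225 ≡ 422
307^8 ≡ 422^2 = 178084 ≡ 309
307^16 ≡ 309^2 = 95481 ≡ 303
307^32 ≡ 303^2 = 91809 ≡ 460
307^64 ≡ 460^2 = 211600 ≡ 458
307^128 ≡ 458^2 = 209764 ≡ 263
307^256 ≡ 263^2 = 69169 ≡ 247
440 = 256 + 128 + 32 + 16 + 8, so 307^440 ≡ 247·263·460·303·309 ≡ 277 (mod 547)
Right side y^r · r^s mod p:
165^2 = 27225 ≡ 422
165^4 ≡ 422^2 = 178084 ≡ 309
165^8 ≡ 309^2 = 95481 ≡ 303
165^16 ≡ 303^2 = 91809 ≡ 460
165^32 ≡ 460^2 = 211600 ≡ 458
165^64 ≡ 458^2 = 209764 ≡ 263
165^128 ≡ 263^2 = 69169 ≡ 247
132 = 128 + 4, so 165^132 ≡ 247·309 ≡ 290 (mod 547)
132^2 = 17424 ≡ 467
132^4 ≡ 467^2 = 218089 ≡ 383
132^8 ≡ 383^2 = 146689 ≡ 93
132^16 ≡ 93^2 = 8649 ≡ 444
132^32 ≡ 444^2 = 197136 ≡ 216
132^64 ≡ 216^2 = 46656 ≡ 161
132^128 ≡ 161^2 = 25921 ≡ 212
132^256 ≡ 212^2 = 44944 ≡ 90
316 = 256 + 32 + 16 + 8 + 4, so 132^316 ≡ 90·216·444·93·383 ≡ 492 (mod 547)
290·492 = 142680 ≡ 460 (mod 547)
277 ≠ 460, so verification fails.

does not verify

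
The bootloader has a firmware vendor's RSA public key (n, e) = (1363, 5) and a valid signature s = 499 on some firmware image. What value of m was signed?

584

Squares mod 1363: s^1≡499, s^2≡935, s^4≡542
5 = 4 + 1, so s^5 ≡ 542·499 ≡ 584 (mod 1363)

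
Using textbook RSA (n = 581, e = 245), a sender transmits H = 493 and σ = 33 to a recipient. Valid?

yes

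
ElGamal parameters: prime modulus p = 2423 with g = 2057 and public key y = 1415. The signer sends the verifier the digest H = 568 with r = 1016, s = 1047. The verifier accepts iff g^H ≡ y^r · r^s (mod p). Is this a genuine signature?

forged

Left side g^H mod p:
2057^2 = 4231249 ≡ 691
2057^4 ≡ 691^2 = 477481 ≡ 150
2057^8 ≡ 150^2 = 22500 ≡ 693
2057^16 ≡ 693^2 = 480249 ≡ 495
2057^32 ≡ 495^2 = 245025 ≡ 302
2057^64 ≡ 302^2 = 91204 ≡ 1553
2057^128 ≡ 1553^2 = 2411809 ≡ 924
2057^256 ≡ 924^2 = 853776 ≡ 880
2057^512 ≡ 880^2 = 774400 ≡ 1463
568 = 512 + 32 + 16 + 8, so 2057^568 ≡ 1463·302·495·693 ≡ 1394 (mod 2423)
Right side y^r · r^s mod p:
1415^2 = 2002225 ≡ 827
1415^4 ≡ 827^2 = 683929 ≡ 643
1415^8 ≡ 643^2 = 413449 ≡ 1539
1415^16 ≡ 1539^2 = 2368521 ≡ 1250
1415^32 ≡ 1250^2 = 1562500 ≡ 2088
1415^64 ≡ 2088^2 = 4359744 ≡ 767
1415^128 ≡ 767^2 = 588289 ≡ 1923
1415^256 ≡ 1923^2 = 3697929 ≡ 431
1415^512 ≡ 431^2 = 185761 ≡ 1613
1016 = 512 + 256 + 128 + 64 + 32 + 16 + 8, so 1415^1016 ≡ 1613·431·1923·767·2088·1250·1539 ≡ 1319 (mod 2423)
1016^2 = 1032256 ≡ 58
1016^4 ≡ 58^2 = 3364 ≡ 941
1016^8 ≡ 941^2 = 885481 ≡ 1086
1016^16 ≡ 1086^2 = 1179396 ≡ 1818
1016^32 ≡ 1818^2 = 3305124 ≡ 152
1016^64 ≡ 152^2 = 23104 ≡ 1297
1016^128 ≡ 1297^2 = 1682209 ≡ 647
1016^256 ≡ 647^2 = 418609 ≡ 1853
1016^512 ≡ 1853^2 = 3433609 ≡ 218
1016^1024 ≡ 218^2 = 47524 ≡ 1487
1047 = 1024 + 16 + 4 + 2 + 1, so 1016^1047 ≡ 1487·1818·941·58·1016 ≡ 671 (mod 2423)
1319·671 = 885049 ≡ 654 (mod 2423)
1394 ≠ 654, so verification fails.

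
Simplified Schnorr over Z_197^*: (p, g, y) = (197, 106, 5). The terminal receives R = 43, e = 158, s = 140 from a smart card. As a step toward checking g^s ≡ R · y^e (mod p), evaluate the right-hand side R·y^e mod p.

Squares mod 197: 5^1≡5, 5^2≡25, 5^4≡34, 5^8≡171, 5^16≡85, 5^32≡133, 5^64≡156, 5^128≡105
158 = 128 + 16 + 8 + 4 + 2, so 5^158 ≡ 105·85·171·34·25 ≡ 7 (mod 197)
R · y^e ≡ 43·7 = 301 ≡ 104 (mod 197)

104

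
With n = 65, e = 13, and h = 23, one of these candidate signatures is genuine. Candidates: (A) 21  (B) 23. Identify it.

B

Candidate A: Squares mod 65: 21^1≡21, 21^2≡51, 21^4≡1, 21^8≡1; 13 = 8 + 4 + 1, so 21^13 ≡ 1·1·21 ≡ 21 (mod 65)
Candidate B: Squares mod 65: 23^1≡23, 23^2≡9, 23^4≡16, 23^8≡61; 13 = 8 + 4 + 1, so 23^13 ≡ 61·16·23 ≡ 23 (mod 65)
  → matches h = 23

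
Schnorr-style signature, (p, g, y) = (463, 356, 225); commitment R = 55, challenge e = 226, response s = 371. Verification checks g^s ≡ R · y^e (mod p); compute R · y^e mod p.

225^2 = 50625 ≡ 158
225^4 ≡ 158^2 = 24964 ≡ 425
225^8 ≡ 425^2 = 180625 ≡ 55
225^16 ≡ 55^2 = 3025 ≡ 247
225^32 ≡ 247^2 = 61009 ≡ 356
225^64 ≡ 356^2 = 126736 ≡ 337
225^128 ≡ 337^2 = 113569 ≡ 134
226 = 128 + 64 + 32 + 2, so 225^226 ≡ 134·337·356·158 ≡ 15 (mod 463)
R · y^e ≡ 55·15 = 825 ≡ 362 (mod 463)

362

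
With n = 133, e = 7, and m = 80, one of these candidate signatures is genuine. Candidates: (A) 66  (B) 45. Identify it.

Candidate A: 66^7 mod 133 = 80
  → matches m = 80
Candidate B: 45^7 mod 133 = 45

A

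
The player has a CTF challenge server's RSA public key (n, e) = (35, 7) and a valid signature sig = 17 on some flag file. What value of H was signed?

Squares mod 35: sig^1≡17, sig^2≡9, sig^4≡11
7 = 4 + 2 + 1, so sig^7 ≡ 11·9·17 ≡ 3 (mod 35)

3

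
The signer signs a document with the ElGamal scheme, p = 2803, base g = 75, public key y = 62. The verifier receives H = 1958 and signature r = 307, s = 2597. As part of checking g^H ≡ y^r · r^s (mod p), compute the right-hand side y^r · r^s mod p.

62^2 = 3844 ≡ 1041
62^4 ≡ 1041^2 = 1083681 ≡ 1723
62^8 ≡ 1723^2 = 2968729 ≡ 352
62^16 ≡ 352^2 = 123904 ≡ 572
62^32 ≡ 572^2 = 327184 ≡ 2036
62^64 ≡ 2036^2 = 4145296 ≡ 2462
62^128 ≡ 2462^2 = 6061444 ≡ 1358
62^256 ≡ 1358^2 = 1844164 ≡ 2593
307 = 256 + 32 + 16 + 2 + 1, so 62^307 ≡ 2593·2036·572·1041·62 ≡ 191 (mod 2803)
307^2 = 94249 ≡ 1750
307^4 ≡ 1750^2 = 3062500 ≡ 1624
307^8 ≡ 1624^2 = 2637376 ≡ 2556
307^16 ≡ 2556^2 = 6533136 ≡ 2146
307^32 ≡ 2146^2 = 4605316 ≡ 2790
307^64 ≡ 2790^2 = 7784100 ≡ 169
307^128 ≡ 169^2 = 28561 ≡ 531
307^256 ≡ 531^2 = 281961 ≡ 1661
307^512 ≡ 1661^2 = 2758921 ≡ 769
307^1024 ≡ 769^2 = 591361 ≡ 2731
307^2048 ≡ 2731^2 = 7458361 ≡ 2381
2597 = 2048 + 512 + 32 + 4 + 1, so 307^2597 ≡ 2381·769·2790·1624·307 ≡ 1133 (mod 2803)
y^r · r^s ≡ 191·1133 = 216403 ≡ 572 (mod 2803)

572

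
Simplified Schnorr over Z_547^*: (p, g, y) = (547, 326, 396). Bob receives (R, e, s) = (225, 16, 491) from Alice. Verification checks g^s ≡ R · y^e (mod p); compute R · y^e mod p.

Squares mod 547: 396^1≡396, 396^2≡374, 396^4≡391, 396^8≡268, 396^16≡167
396^16 ≡ 167 (mod 547)
R · y^e ≡ 225·167 = 37575 ≡ 379 (mod 547)

379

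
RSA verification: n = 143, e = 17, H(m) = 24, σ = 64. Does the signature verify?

does not verify

σ^2 ≡ 64^2 = 4096 ≡ 92
σ^4 ≡ 92^2 = 8464 ≡ 27
σ^8 ≡ 27^2 = 729 ≡ 14
σ^16 ≡ 14^2 = 196 ≡ 53
17 = 16 + 1, so σ^17 ≡ 53·64 ≡ 103 (mod 143)
σ^17 mod 143 = 103, but H(m) = 24.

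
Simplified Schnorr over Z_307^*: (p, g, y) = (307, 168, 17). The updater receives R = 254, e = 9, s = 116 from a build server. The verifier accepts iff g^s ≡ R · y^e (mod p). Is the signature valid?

g^s mod p:
168^2 = 28224 ≡ 287
168^4 ≡ 287^2 = 82369 ≡ 93
168^8 ≡ 93^2 = 8649 ≡ 53
168^16 ≡ 53^2 = 2809 ≡ 46
168^32 ≡ 46^2 = 2116 ≡ 274
168^64 ≡ 274^2 = 75076 ≡ 168
116 = 64 + 32 + 16 + 4, so 168^116 ≡ 168·274·46·93 ≡ 53 (mod 307)
R · y^e mod p:
17^2 = 289
17^4 ≡ 289^2 = 83521 ≡ 17
17^8 ≡ 17^2 = 289
9 = 8 + 1, so 17^9 ≡ 289·17 ≡ 1 (mod 307)
254·1 = 254 ≡ 254 (mod 307)
53 ≠ 254; the check fails.

invalid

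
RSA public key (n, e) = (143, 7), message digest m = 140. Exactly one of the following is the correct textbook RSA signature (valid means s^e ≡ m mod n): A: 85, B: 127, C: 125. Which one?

B

Candidate A: Squares mod 143: 85^1≡85, 85^2≡75, 85^4≡48; 7 = 4 + 2 + 1, so 85^7 ≡ 48·75·85 ≡ 123 (mod 143)
Candidate B: Squares mod 143: 127^1≡127, 127^2≡113, 127^4≡42; 7 = 4 + 2 + 1, so 127^7 ≡ 42·113·127 ≡ 140 (mod 143)
  → matches m = 140
Candidate C: Squares mod 143: 125^1≡125, 125^2≡38, 125^4≡14; 7 = 4 + 2 + 1, so 125^7 ≡ 14·38·125 ≡ 5 (mod 143)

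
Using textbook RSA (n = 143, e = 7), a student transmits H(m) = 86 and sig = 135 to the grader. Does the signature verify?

verifies

sig^7 mod 143 = 86
86 = H(m), so the signature checks out.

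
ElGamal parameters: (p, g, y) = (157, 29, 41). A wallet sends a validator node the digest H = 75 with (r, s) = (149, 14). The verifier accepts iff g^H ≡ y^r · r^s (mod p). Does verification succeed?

Left side g^H mod p:
29^2 = 841 ≡ 56
29^4 ≡ 56^2 = 3136 ≡ 153
29^8 ≡ 153^2 = 23409 ≡ 16
29^16 ≡ 16^2 = 256 ≡ 99
29^32 ≡ 99^2 = 9801 ≡ 67
29^64 ≡ 67^2 = 4489 ≡ 93
75 = 64 + 8 + 2 + 1, so 29^75 ≡ 93·16·56·29 ≡ 125 (mod 157)
Right side y^r · r^s mod p:
41^2 = 1681 ≡ 111
41^4 ≡ 111^2 = 12321 ≡ 75
41^8 ≡ 75^2 = 5625 ≡ 130
41^16 ≡ 130^2 = 16900 ≡ 101
41^32 ≡ 101^2 = 10201 ≡ 153
41^64 ≡ 153^2 = 23409 ≡ 16
41^128 ≡ 16^2 = 256 ≡ 99
149 = 128 + 16 + 4 + 1, so 41^149 ≡ 99·101·75·41 ≡ 45 (mod 157)
149^2 = 22201 ≡ 64
149^4 ≡ 64^2 = 4096 ≡ 14
149^8 ≡ 14^2 = 196 ≡ 39
14 = 8 + 4 + 2, so 149^14 ≡ 39·14·64 ≡ 90 (mod 157)
45·90 = 4050 ≡ 125 (mod 157)
125 ≡ 125 (mod 157), so the signature is genuine.

passes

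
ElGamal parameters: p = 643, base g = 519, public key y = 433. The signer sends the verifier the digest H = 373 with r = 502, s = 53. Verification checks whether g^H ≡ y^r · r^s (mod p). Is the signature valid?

invalid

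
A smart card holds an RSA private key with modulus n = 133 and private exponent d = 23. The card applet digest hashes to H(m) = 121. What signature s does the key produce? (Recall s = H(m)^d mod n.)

11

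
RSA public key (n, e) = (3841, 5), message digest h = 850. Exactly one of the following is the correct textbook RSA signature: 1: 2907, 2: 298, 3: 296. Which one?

2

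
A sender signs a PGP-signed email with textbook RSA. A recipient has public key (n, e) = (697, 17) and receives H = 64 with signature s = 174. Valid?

no

s^2 ≡ 174^2 = 30276 ≡ 305
s^4 ≡ 305^2 = 93025 ≡ 324
s^8 ≡ 324^2 = 104976 ≡ 426
s^16 ≡ 426^2 = 181476 ≡ 256
17 = 16 + 1, so s^17 ≡ 256·174 ≡ 633 (mod 697)
633 ≠ 64, so verification fails.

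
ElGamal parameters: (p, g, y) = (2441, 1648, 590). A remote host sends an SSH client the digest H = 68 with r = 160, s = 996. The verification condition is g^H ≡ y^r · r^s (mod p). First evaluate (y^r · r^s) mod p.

Squares mod 2441: 590^1≡590, 590^2≡1478, 590^4≡2230, 590^8≡583, 590^16≡590, 590^32≡1478, 590^64≡2230, 590^128≡583
160 = 128 + 32, so 590^160 ≡ 583·1478 ≡ 1 (mod 2441)
Squares mod 2441: 160^1≡160, 160^2≡1190, 160^4≡320, 160^8≡2319, 160^16≡238, 160^32≡501, 160^64≡2019, 160^128≡2332, 160^256≡2117, 160^512≡13
996 = 512 + 256 + 128 + 64 + 32 + 4, so 160^996 ≡ 13·2117·2332·2019·501·320 ≡ 1784 (mod 2441)
y^r · r^s ≡ 1·1784 = 1784 ≡ 1784 (mod 2441)

1784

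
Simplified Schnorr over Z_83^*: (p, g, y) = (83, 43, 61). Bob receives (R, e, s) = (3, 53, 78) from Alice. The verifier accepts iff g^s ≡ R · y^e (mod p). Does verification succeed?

passes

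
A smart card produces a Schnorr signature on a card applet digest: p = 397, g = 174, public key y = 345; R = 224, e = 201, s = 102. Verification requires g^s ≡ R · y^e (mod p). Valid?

no

g^s mod p:
Squares mod 397: 174^1≡174, 174^2≡104, 174^4≡97, 174^8≡278, 174^16≡266, 174^32≡90, 174^64≡160
102 = 64 + 32 + 4 + 2, so 174^102 ≡ 160·90·97·104 ≡ 136 (mod 397)
R · y^e mod p:
Squares mod 397: 345^1≡345, 345^2≡322, 345^4≡67, 345^8≡122, 345^16≡195, 345^32≡310, 345^64≡26, 345^128≡279
201 = 128 + 64 + 8 + 1, so 345^201 ≡ 279·26·122·345 ≡ 70 (mod 397)
224·70 = 15680 ≡ 197 (mod 397)
136 ≠ 197; the check fails.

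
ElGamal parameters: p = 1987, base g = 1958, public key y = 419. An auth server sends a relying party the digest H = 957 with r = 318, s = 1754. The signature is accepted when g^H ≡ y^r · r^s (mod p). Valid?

no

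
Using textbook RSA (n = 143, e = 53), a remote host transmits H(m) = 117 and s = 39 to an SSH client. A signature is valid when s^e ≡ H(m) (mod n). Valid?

yes

Squares mod 143: s^1≡39, s^2≡91, s^4≡130, s^8≡26, s^16≡104, s^32≡91
53 = 32 + 16 + 4 + 1, so s^53 ≡ 91·104·130·39 ≡ 117 (mod 143)
Since 117 equals the digest 117, verification succeeds.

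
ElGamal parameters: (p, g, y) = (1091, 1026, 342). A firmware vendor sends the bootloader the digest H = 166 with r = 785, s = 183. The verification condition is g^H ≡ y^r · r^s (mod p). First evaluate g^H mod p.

729

Squares mod 1091: 1026^1≡1026, 1026^2≡952, 1026^4≡774, 1026^8≡117, 1026^16≡597, 1026^32≡743, 1026^64≡3, 1026^128≡9
166 = 128 + 32 + 4 + 2, so 1026^166 ≡ 9·743·774·952 ≡ 729 (mod 1091)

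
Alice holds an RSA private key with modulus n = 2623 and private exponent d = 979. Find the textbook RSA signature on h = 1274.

h^979 mod 2623 = 1771

1771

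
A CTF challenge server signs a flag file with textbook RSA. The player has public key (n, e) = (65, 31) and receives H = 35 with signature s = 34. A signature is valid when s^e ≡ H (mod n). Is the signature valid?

s^31 mod 65 = 44
The recovered value 44 does not match the digest 35.

invalid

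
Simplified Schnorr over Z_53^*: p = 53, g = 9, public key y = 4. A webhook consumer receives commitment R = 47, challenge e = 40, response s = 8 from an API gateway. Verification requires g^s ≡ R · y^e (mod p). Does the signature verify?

g^s mod p:
9^2 = 81 ≡ 28
9^4 ≡ 28^2 = 784 ≡ 42
9^8 ≡ 42^2 = 1764 ≡ 15
R · y^e mod p:
4^2 = 16
4^4 ≡ 16^2 = 256 ≡ 44
4^8 ≡ 44^2 = 1936 ≡ 28
4^16 ≡ 28^2 = 784 ≡ 42
4^32 ≡ 42^2 = 1764 ≡ 15
40 = 32 + 8, so 4^40 ≡ 15·28 ≡ 49 (mod 53)
47·49 = 2303 ≡ 24 (mod 53)
15 ≠ 24; the check fails.

does not verify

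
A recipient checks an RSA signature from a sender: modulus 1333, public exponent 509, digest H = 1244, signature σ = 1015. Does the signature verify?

σ^2 ≡ 1015^2 = 1030225 ≡ 1149
σ^4 ≡ 1149^2 = 1320201 ≡ 531
σ^8 ≡ 531^2 = 281961 ≡ 698
σ^16 ≡ 698^2 = 487204 ≡ 659
σ^32 ≡ 659^2 = 434281 ≡ 1056
σ^64 ≡ 1056^2 = 1115136 ≡ 748
σ^128 ≡ 748^2 = 559504 ≡ 977
σ^256 ≡ 977^2 = 954529 ≡ 101
509 = 256 + 128 + 64 + 32 + 16 + 8 + 4 + 1, so σ^509 ≡ 101·977·748·1056·659·698·531·1015 ≡ 89 (mod 1333)
σ^509 mod 1333 = 89, but H = 1244.

does not verify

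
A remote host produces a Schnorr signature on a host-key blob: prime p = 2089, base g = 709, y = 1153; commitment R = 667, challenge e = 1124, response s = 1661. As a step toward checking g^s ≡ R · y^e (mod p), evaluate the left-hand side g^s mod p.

105

709^2 = 502681 ≡ 1321
709^4 ≡ 1321^2 = 1745041 ≡ 726
709^8 ≡ 726^2 = 527076 ≡ 648
709^16 ≡ 648^2 = 419904 ≡ 15
709^32 ≡ 15^2 = 225
709^64 ≡ 225^2 = 50625 ≡ 489
709^128 ≡ 489^2 = 239121 ≡ 975
709^256 ≡ 975^2 = 950625 ≡ 130
709^512 ≡ 130^2 = 16900 ≡ 188
709^1024 ≡ 188^2 = 35344 ≡ 1920
1661 = 1024 + 512 + 64 + 32 + 16 + 8 + 4 + 1, so 709^1661 ≡ 1920·188·489·225·15·648·726·709 ≡ 105 (mod 2089)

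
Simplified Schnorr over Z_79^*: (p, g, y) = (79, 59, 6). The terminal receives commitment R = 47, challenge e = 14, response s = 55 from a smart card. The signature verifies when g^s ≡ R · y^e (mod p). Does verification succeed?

fails

g^s mod p:
59^2 = 3481 ≡ 5
59^4 ≡ 5^2 = 25
59^8 ≡ 25^2 = 625 ≡ 72
59^16 ≡ 72^2 = 5184 ≡ 49
59^32 ≡ 49^2 = 2401 ≡ 31
55 = 32 + 16 + 4 + 2 + 1, so 59^55 ≡ 31·49·25·5·59 ≡ 30 (mod 79)
R · y^e mod p:
6^2 = 36
6^4 ≡ 36^2 = 1296 ≡ 32
6^8 ≡ 32^2 = 1024 ≡ 76
14 = 8 + 4 + 2, so 6^14 ≡ 76·32·36 ≡ 20 (mod 79)
47·20 = 940 ≡ 71 (mod 79)
30 ≠ 71; the check fails.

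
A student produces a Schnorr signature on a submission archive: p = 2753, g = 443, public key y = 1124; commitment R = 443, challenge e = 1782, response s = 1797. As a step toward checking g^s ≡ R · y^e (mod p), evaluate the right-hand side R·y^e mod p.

1152

1124^2 = 1263376 ≡ 2502
1124^4 ≡ 2502^2 = 6260004 ≡ 2435
1124^8 ≡ 2435^2 = 5929225 ≡ 2016
1124^16 ≡ 2016^2 = 4064256 ≡ 828
1124^32 ≡ 828^2 = 685584 ≡ 87
1124^64 ≡ 87^2 = 7569 ≡ 2063
1124^128 ≡ 2063^2 = 4255969 ≡ 2584
1124^256 ≡ 2584^2 = 6677056 ≡ 1031
1124^512 ≡ 1031^2 = 1062961 ≡ 303
1124^1024 ≡ 303^2 = 91809 ≡ 960
1782 = 1024 + 512 + 128 + 64 + 32 + 16 + 4 + 2, so 1124^1782 ≡ 960·303·2584·2063·87·828·2435·2502 ≡ 1637 (mod 2753)
R · y^e ≡ 443·1637 = 725191 ≡ 1152 (mod 2753)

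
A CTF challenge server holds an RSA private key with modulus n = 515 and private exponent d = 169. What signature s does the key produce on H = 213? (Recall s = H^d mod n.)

H^2 ≡ 213^2 = 45369 ≡ 49
H^4 ≡ 49^2 = 2401 ≡ 341
H^8 ≡ 341^2 = 116281 ≡ 406
H^16 ≡ 406^2 = 164836 ≡ 36
H^32 ≡ 36^2 = 1296 ≡ 266
H^64 ≡ 266^2 = 70756 ≡ 201
H^128 ≡ 201^2 = 40401 ≡ 231
169 = 128 + 32 + 8 + 1, so H^169 ≡ 231·266·406·213 ≡ 448 (mod 515)

448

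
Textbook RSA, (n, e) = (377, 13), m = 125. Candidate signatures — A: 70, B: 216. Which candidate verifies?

Candidate A: Squares mod 377: 70^1≡70, 70^2≡376, 70^4≡1, 70^8≡1; 13 = 8 + 4 + 1, so 70^13 ≡ 1·1·70 ≡ 70 (mod 377)
Candidate B: Squares mod 377: 216^1≡216, 216^2≡285, 216^4≡170, 216^8≡248; 13 = 8 + 4 + 1, so 216^13 ≡ 248·170·216 ≡ 125 (mod 377)
  → matches m = 125

B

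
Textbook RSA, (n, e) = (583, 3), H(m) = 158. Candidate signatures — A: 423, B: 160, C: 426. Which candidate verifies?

Candidate A: 423^3 mod 583 = 158
  → matches H(m) = 158
Candidate B: 160^3 mod 583 = 425
Candidate C: 426^3 mod 583 = 61

A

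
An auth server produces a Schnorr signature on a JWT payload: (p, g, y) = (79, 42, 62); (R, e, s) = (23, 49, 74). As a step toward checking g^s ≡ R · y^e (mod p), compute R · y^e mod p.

62^2 = 3844 ≡ 52
62^4 ≡ 52^2 = 2704 ≡ 18
62^8 ≡ 18^2 = 324 ≡ 8
62^16 ≡ 8^2 = 64
62^32 ≡ 64^2 = 4096 ≡ 67
49 = 32 + 16 + 1, so 62^49 ≡ 67·64·62 ≡ 21 (mod 79)
R · y^e ≡ 23·21 = 483 ≡ 9 (mod 79)

9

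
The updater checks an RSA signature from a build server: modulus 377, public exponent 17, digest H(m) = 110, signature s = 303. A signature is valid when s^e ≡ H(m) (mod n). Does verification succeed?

fails

Squares mod 377: s^1≡303, s^2≡198, s^4≡373, s^8≡16, s^16≡256
17 = 16 + 1, so s^17 ≡ 256·303 ≡ 283 (mod 377)
283 ≠ 110, so verification fails.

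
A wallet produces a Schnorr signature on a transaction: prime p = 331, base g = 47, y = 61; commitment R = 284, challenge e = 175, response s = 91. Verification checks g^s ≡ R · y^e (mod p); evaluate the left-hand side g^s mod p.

47^2 = 2209 ≡ 223
47^4 ≡ 223^2 = 49729 ≡ 79
47^8 ≡ 79^2 = 6241 ≡ 283
47^16 ≡ 283^2 = 80089 ≡ 318
47^32 ≡ 318^2 = 101124 ≡ 169
47^64 ≡ 169^2 = 28561 ≡ 95
91 = 64 + 16 + 8 + 2 + 1, so 47^91 ≡ 95·318·283·223·47 ≡ 200 (mod 331)

200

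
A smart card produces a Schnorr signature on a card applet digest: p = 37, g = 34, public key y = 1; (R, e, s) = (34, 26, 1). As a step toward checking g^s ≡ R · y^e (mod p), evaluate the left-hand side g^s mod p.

34

34^1 mod 37 = 34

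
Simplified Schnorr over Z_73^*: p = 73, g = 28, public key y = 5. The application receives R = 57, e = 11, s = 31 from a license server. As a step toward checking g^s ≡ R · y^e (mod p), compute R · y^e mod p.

Squares mod 73: 5^1≡5, 5^2≡25, 5^4≡41, 5^8≡2
11 = 8 + 2 + 1, so 5^11 ≡ 2·25·5 ≡ 31 (mod 73)
R · y^e ≡ 57·31 = 1767 ≡ 15 (mod 73)

15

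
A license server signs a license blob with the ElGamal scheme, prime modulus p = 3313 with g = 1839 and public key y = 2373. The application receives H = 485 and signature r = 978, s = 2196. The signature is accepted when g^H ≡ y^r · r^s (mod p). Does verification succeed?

fails

Left side g^H mod p:
Squares mod 3313: 1839^1≡1839, 1839^2≡2661, 1839^4≡1040, 1839^8≡1562, 1839^16≡1476, 1839^32≡1935, 1839^64≡535, 1839^128≡1307, 1839^256≡2054
485 = 256 + 128 + 64 + 32 + 4 + 1, so 1839^485 ≡ 2054·1307·535·1935·1040·1839 ≡ 3285 (mod 3313)
Right side y^r · r^s mod p:
Squares mod 3313: 2373^1≡2373, 2373^2≡2342, 2373^4≡1949, 2373^8≡1903, 2373^16≡300, 2373^32≡549, 2373^64≡3231, 2373^128≡98, 2373^256≡2978, 2373^512≡2896
978 = 512 + 256 + 128 + 64 + 16 + 2, so 2373^978 ≡ 2896·2978·98·3231·300·2342 ≡ 2796 (mod 3313)
Squares mod 3313: 978^1≡978, 978^2≡2340, 978^4≡2524, 978^8≡2990, 978^16≡1626, 978^32≡102, 978^64≡465, 978^128≡880, 978^256≡2471, 978^512≡3295, 978^1024≡324, 978^2048≡2273
2196 = 2048 + 128 + 16 + 4, so 978^2196 ≡ 2273·880·1626·2524 ≡ 3013 (mod 3313)
2796·3013 = 8424348 ≡ 2702 (mod 3313)
3285 ≠ 2702, so verification fails.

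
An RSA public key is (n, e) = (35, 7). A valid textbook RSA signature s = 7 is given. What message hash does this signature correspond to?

28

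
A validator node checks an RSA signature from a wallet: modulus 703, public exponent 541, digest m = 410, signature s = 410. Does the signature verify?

s^2 ≡ 410^2 = 168100 ≡ 83
s^4 ≡ 83^2 = 6889 ≡ 562
s^8 ≡ 562^2 = 315844 ≡ 197
s^16 ≡ 197^2 = 38809 ≡ 144
s^32 ≡ 144^2 = 20736 ≡ 349
s^64 ≡ 349^2 = 121801 ≡ 182
s^128 ≡ 182^2 = 33124 ≡ 83
s^256 ≡ 83^2 = 6889 ≡ 562
s^512 ≡ 562^2 = 315844 ≡ 197
541 = 512 + 16 + 8 + 4 + 1, so s^541 ≡ 197·144·197·562·410 ≡ 410 (mod 703)
410 = m, so the signature checks out.

verifies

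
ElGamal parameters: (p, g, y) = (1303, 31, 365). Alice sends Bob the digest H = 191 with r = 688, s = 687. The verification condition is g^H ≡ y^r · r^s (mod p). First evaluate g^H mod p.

568

31^2 = 961
31^4 ≡ 961^2 = 923521 ≡ 997
31^8 ≡ 997^2 = 994009 ≡ 1123
31^16 ≡ 1123^2 = 1261129 ≡ 1128
31^32 ≡ 1128^2 = 1272384 ≡ 656
31^64 ≡ 656^2 = 430336 ≡ 346
31^128 ≡ 346^2 = 119716 ≡ 1143
191 = 128 + 32 + 16 + 8 + 4 + 2 + 1, so 31^191 ≡ 1143·656·1128·1123·997·961·31 ≡ 568 (mod 1303)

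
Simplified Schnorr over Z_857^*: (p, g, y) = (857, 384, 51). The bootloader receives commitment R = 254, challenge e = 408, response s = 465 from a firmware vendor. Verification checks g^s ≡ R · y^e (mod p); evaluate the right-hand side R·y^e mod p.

253

Squares mod 857: 51^1≡51, 51^2≡30, 51^4≡43, 51^8≡135, 51^16≡228, 51^32≡564, 51^64≡149, 51^128≡776, 51^256≡562
408 = 256 + 128 + 16 + 8, so 51^408 ≡ 562·776·228·135 ≡ 416 (mod 857)
R · y^e ≡ 254·416 = 105664 ≡ 253 (mod 857)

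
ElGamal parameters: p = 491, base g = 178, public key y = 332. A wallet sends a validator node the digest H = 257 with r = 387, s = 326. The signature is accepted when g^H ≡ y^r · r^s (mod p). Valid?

no

Left side g^H mod p:
178^257 mod 491 = 382
Right side y^r · r^s mod p:
332^387 mod 491 = 240
387^326 mod 491 = 43
240·43 = 10320 ≡ 9 (mod 491)
382 ≠ 9, so verification fails.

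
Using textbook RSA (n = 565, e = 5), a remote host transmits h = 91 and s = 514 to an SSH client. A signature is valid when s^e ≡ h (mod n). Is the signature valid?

invalid

s^2 ≡ 514^2 = 264196 ≡ 341
s^4 ≡ 341^2 = 116281 ≡ 456
5 = 4 + 1, so s^5 ≡ 456·514 ≡ 474 (mod 565)
The recovered value 474 does not match the digest 91.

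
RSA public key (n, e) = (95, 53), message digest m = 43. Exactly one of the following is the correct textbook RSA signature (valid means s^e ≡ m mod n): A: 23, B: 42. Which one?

Candidate A: Squares mod 95: 23^1≡23, 23^2≡54, 23^4≡66, 23^8≡81, 23^16≡6, 23^32≡36; 53 = 32 + 16 + 4 + 1, so 23^53 ≡ 36·6·66·23 ≡ 43 (mod 95)
  → matches m = 43
Candidate B: Squares mod 95: 42^1≡42, 42^2≡54, 42^4≡66, 42^8≡81, 42^16≡6, 42^32≡36; 53 = 32 + 16 + 4 + 1, so 42^53 ≡ 36·6·66·42 ≡ 62 (mod 95)

A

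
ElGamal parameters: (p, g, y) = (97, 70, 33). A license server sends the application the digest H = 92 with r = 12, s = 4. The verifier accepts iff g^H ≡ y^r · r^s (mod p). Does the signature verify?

Left side g^H mod p:
70^92 mod 97 = 22
Right side y^r · r^s mod p:
33^12 mod 97 = 96
12^4 mod 97 = 75
96·75 = 7200 ≡ 22 (mod 97)
22 ≡ 22 (mod 97), so the signature is genuine.

verifies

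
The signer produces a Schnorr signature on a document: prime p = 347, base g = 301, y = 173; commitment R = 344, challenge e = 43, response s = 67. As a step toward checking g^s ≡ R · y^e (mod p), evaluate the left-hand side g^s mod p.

187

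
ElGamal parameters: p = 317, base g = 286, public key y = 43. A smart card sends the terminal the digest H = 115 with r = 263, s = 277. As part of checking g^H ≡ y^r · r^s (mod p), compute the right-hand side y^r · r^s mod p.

138

43^2 = 1849 ≡ 264
43^4 ≡ 264^2 = 69696 ≡ 273
43^8 ≡ 273^2 = 74529 ≡ 34
43^16 ≡ 34^2 = 1156 ≡ 205
43^32 ≡ 205^2 = 42025 ≡ 181
43^64 ≡ 181^2 = 32761 ≡ 110
43^128 ≡ 110^2 = 12100 ≡ 54
43^256 ≡ 54^2 = 2916 ≡ 63
263 = 256 + 4 + 2 + 1, so 43^263 ≡ 63·273·264·43 ≡ 212 (mod 317)
263^2 = 69169 ≡ 63
263^4 ≡ 63^2 = 3969 ≡ 165
263^8 ≡ 165^2 = 27225 ≡ 280
263^16 ≡ 280^2 = 78400 ≡ 101
263^32 ≡ 101^2 = 10201 ≡ 57
263^64 ≡ 57^2 = 3249 ≡ 79
263^128 ≡ 79^2 = 6241 ≡ 218
263^256 ≡ 218^2 = 47524 ≡ 291
277 = 256 + 16 + 4 + 1, so 263^277 ≡ 291·101·165·263 ≡ 207 (mod 317)
y^r · r^s ≡ 212·207 = 43884 ≡ 138 (mod 317)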